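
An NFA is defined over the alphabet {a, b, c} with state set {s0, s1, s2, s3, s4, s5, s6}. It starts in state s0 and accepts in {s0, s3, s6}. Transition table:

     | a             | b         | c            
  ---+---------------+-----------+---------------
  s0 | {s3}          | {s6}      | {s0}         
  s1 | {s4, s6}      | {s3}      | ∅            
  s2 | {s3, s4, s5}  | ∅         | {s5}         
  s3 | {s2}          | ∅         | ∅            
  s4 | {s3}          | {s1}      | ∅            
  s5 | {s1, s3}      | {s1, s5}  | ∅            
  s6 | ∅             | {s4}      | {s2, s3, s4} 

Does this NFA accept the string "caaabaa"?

Yes

Start in {s0}.
Read 'c': s0→{s0}; now {s0}.
Read 'a': s0→{s3}; now {s3}.
Read 'a': s3→{s2}; now {s2}.
Read 'a': s2→{s3, s4, s5}; now {s3, s4, s5}.
Read 'b': s3→∅, s4→{s1}, s5→{s1, s5}; now {s1, s5}.
Read 'a': s1→{s4, s6}, s5→{s1, s3}; now {s1, s3, s4, s6}.
Read 'a': s1→{s4, s6}, s3→{s2}, s4→{s3}, s6→∅; now {s2, s3, s4, s6}.
The final set {s2, s3, s4, s6} contains the accepting states s3, s6.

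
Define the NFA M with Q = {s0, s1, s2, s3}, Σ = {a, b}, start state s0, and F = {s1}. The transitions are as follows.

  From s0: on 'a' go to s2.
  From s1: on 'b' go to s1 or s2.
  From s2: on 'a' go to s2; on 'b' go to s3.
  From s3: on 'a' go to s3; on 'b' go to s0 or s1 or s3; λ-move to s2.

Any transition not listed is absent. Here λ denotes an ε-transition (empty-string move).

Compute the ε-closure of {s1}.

{s1}

Begin with {s1}.
No ε-moves leave this set, so the closure equals the set itself.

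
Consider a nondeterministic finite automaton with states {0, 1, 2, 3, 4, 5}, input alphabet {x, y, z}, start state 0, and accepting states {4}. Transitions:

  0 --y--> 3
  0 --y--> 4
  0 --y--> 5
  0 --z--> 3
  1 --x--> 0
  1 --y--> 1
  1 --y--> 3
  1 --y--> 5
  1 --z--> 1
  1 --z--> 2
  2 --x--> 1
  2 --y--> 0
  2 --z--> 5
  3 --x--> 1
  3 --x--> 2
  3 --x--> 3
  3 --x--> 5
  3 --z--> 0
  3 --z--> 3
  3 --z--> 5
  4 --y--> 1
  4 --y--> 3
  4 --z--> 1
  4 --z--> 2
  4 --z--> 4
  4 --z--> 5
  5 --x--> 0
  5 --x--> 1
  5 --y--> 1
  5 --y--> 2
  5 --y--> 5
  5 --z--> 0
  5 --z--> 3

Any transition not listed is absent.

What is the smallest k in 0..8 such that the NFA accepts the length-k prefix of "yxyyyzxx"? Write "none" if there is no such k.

1

Start in {0}.
Read 'y': {0} → {3, 4, 5}.
None of the earlier sets intersect F, but {3, 4, 5} does.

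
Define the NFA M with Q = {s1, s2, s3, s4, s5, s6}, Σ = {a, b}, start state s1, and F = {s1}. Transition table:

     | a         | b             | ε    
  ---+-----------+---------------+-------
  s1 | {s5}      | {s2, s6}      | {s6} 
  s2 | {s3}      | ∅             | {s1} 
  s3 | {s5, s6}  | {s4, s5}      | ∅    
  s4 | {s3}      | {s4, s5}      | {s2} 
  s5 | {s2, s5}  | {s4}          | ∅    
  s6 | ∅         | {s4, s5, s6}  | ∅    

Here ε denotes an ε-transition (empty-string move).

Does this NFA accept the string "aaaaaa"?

Start: ε-closure({s1}) = {s1, s6}.
Read 'a': s1→{s5}, s6→∅; now {s5}.
Read 'a': s5→{s2, s5}; union {s2, s5}; ε-closure = {s1, s2, s5, s6}.
Read 'a': s1→{s5}, s2→{s3}, s5→{s2, s5}, s6→∅; union {s2, s3, s5}; ε-closure = {s1, s2, s3, s5, s6}.
Read 'a': s1→{s5}, s2→{s3}, s3→{s5, s6}, s5→{s2, s5}, s6→∅; union {s2, s3, s5, s6}; ε-closure = {s1, s2, s3, s5, s6}.
Read 'a': s1→{s5}, s2→{s3}, s3→{s5, s6}, s5→{s2, s5}, s6→∅; union {s2, s3, s5, s6}; ε-closure = {s1, s2, s3, s5, s6}.
Read 'a': s1→{s5}, s2→{s3}, s3→{s5, s6}, s5→{s2, s5}, s6→∅; union {s2, s3, s5, s6}; ε-closure = {s1, s2, s3, s5, s6}.
The final set {s1, s2, s3, s5, s6} contains the accepting state s1.

Yes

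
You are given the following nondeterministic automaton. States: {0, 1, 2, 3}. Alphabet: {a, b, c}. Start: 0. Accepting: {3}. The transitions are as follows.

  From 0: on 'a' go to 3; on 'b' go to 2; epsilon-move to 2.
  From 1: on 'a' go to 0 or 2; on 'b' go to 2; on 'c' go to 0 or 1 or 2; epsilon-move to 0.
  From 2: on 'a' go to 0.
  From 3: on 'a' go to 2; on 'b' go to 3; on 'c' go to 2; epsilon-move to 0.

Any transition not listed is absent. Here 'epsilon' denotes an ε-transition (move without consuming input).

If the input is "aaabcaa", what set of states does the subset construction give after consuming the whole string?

{0, 2, 3}

Start: ε-closure({0}) = {0, 2}.
Read 'a': {0, 2} → {0, 2, 3}.
Read 'a': {0, 2, 3} → {0, 2, 3}.
Read 'a': {0, 2, 3} → {0, 2, 3}.
Read 'b': {0, 2, 3} → {0, 2, 3}.
Read 'c': {0, 2, 3} → {2}.
Read 'a': {2} → {0, 2}.
Read 'a': {0, 2} → {0, 2, 3}.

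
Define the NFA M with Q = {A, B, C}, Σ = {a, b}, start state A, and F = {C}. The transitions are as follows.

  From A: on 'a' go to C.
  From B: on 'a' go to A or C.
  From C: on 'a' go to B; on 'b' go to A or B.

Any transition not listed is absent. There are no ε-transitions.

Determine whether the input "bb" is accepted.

No

Start in {A}.
Read 'b': A→∅; now ∅.
The set is empty and remains empty for the remaining 1 symbol.
The final set ∅ contains no accepting state.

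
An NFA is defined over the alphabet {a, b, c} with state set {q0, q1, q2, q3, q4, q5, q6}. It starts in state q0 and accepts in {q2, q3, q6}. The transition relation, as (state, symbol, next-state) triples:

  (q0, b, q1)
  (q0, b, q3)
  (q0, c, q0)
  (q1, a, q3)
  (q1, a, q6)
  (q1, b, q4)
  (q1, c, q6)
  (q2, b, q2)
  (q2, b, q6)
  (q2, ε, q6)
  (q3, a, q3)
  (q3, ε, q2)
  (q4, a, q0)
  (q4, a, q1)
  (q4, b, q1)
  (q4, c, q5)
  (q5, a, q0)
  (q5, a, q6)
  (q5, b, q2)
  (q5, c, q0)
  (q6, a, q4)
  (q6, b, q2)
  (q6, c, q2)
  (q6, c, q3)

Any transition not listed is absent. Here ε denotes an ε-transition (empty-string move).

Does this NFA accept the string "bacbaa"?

No

Start in {q0}.
Read 'b': q0→{q1, q3}; union {q1, q3}; ε-closure = {q1, q2, q3, q6}.
Read 'a': q1→{q3, q6}, q2→∅, q3→{q3}, q6→{q4}; union {q3, q4, q6}; ε-closure = {q2, q3, q4, q6}.
Read 'c': q2→∅, q3→∅, q4→{q5}, q6→{q2, q3}; union {q2, q3, q5}; ε-closure = {q2, q3, q5, q6}.
Read 'b': q2→{q2, q6}, q3→∅, q5→{q2}, q6→{q2}; now {q2, q6}.
Read 'a': q2→∅, q6→{q4}; now {q4}.
Read 'a': q4→{q0, q1}; now {q0, q1}.
The final set {q0, q1} contains no accepting state.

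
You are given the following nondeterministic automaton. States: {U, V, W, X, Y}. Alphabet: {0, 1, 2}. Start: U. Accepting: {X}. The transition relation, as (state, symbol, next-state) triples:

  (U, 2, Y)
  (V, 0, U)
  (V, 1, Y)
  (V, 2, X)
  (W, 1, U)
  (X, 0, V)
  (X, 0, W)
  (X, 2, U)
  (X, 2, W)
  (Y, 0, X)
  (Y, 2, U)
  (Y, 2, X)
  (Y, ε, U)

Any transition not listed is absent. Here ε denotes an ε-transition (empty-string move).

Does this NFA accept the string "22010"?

Yes

Start in {U}.
Read '2': {U} → {U, Y}.
Read '2': {U, Y} → {U, X, Y}.
Read '0': {U, X, Y} → {V, W, X}.
Read '1': {V, W, X} → {U, Y}.
Read '0': {U, Y} → {X}.
The final set {X} contains the accepting state X.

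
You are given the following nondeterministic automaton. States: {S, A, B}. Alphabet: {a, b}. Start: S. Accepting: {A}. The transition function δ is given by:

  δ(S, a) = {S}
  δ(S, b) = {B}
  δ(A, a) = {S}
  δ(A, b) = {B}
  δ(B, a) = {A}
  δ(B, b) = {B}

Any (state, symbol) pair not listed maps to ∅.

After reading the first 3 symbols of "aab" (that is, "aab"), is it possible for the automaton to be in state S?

No

Start in {S}.
Read 'a': {S} → {S}.
Read 'a': {S} → {S}.
Read 'b': {S} → {B}.
State S is not in {B}.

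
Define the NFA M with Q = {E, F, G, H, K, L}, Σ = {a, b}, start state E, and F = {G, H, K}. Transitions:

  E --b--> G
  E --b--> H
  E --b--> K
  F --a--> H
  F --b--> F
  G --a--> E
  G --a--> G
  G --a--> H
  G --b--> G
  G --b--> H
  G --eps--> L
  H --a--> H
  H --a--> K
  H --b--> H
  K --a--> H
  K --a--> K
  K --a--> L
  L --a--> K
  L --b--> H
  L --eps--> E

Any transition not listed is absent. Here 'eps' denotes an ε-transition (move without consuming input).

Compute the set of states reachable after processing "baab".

Start in {E}.
Read 'b': E→{G, H, K}; union {G, H, K}; ε-closure = {E, G, H, K, L}.
Read 'a': E→∅, G→{E, G, H}, H→{H, K}, K→{H, K, L}, L→{K}; now {E, G, H, K, L}.
Read 'a': E→∅, G→{E, G, H}, H→{H, K}, K→{H, K, L}, L→{K}; now {E, G, H, K, L}.
Read 'b': E→{G, H, K}, G→{G, H}, H→{H}, K→∅, L→{H}; union {G, H, K}; ε-closure = {E, G, H, K, L}.

{E, G, H, K, L}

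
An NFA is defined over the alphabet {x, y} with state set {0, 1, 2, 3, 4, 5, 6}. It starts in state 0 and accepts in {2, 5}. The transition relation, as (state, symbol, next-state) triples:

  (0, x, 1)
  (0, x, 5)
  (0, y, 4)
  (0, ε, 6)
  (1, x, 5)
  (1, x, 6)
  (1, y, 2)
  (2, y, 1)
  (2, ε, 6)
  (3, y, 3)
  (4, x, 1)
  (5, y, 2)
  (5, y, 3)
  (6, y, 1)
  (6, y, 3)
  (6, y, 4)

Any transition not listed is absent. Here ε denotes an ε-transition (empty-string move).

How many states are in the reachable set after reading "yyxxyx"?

0

Start: ε-closure({0}) = {0, 6}.
Read 'y': 0→{4}, 6→{1, 3, 4}; now {1, 3, 4}.
Read 'y': 1→{2}, 3→{3}, 4→∅; union {2, 3}; ε-closure = {2, 3, 6}.
Read 'x': 2→∅, 3→∅, 6→∅; now ∅.
The set is empty and remains empty for the remaining 3 symbols.
That set has 0 states.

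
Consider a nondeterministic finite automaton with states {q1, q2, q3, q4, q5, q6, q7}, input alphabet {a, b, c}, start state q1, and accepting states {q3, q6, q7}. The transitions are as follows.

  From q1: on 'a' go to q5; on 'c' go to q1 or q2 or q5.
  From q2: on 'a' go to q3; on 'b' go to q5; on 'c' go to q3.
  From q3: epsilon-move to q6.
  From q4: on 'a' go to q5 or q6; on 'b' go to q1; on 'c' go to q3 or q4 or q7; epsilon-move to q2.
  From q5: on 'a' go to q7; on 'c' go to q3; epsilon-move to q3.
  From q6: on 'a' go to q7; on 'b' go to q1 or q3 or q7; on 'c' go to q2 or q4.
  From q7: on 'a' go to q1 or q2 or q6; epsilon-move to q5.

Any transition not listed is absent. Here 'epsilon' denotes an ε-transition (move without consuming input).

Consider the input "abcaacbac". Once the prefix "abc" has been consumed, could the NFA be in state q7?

Start in {q1}.
Read 'a': {q1} → {q3, q5, q6}.
Read 'b': {q3, q5, q6} → {q1, q3, q5, q6, q7}.
Read 'c': {q1, q3, q5, q6, q7} → {q1, q2, q3, q4, q5, q6}.
State q7 is not in {q1, q2, q3, q4, q5, q6}.

No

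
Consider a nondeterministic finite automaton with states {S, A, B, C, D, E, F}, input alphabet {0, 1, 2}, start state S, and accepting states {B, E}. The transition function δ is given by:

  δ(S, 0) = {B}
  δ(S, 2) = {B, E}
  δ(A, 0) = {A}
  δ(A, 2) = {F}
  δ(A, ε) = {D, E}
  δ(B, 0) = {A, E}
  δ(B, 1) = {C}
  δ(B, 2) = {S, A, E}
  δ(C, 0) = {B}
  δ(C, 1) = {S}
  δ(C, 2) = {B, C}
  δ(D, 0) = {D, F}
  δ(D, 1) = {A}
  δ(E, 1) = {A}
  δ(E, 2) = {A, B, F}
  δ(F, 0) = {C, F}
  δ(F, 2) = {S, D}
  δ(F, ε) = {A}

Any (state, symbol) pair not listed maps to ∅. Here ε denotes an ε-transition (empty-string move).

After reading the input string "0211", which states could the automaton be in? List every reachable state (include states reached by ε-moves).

Start in {S}.
Read '0': S→{B}; now {B}.
Read '2': B→{S, A, E}; union {S, A, E}; ε-closure = {S, A, D, E}.
Read '1': S→∅, A→∅, D→{A}, E→{A}; union {A}; ε-closure = {A, D, E}.
Read '1': A→∅, D→{A}, E→{A}; union {A}; ε-closure = {A, D, E}.

{A, D, E}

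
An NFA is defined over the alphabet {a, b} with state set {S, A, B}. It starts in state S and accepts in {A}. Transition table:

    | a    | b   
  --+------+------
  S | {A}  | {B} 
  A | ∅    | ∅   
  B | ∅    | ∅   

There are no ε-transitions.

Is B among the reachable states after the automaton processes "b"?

Yes

Start in {S}.
Read 'b': {S} → {B}.
State B is in {B}.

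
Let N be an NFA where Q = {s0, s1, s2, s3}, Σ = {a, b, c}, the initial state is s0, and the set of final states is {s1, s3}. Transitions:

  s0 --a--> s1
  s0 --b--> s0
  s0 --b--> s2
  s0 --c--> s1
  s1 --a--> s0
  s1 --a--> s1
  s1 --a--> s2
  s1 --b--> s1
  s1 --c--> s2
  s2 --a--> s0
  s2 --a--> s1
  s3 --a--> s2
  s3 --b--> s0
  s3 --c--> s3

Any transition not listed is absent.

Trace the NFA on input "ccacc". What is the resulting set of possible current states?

{s2}

Start in {s0}.
Read 'c': s0→{s1}; now {s1}.
Read 'c': s1→{s2}; now {s2}.
Read 'a': s2→{s0, s1}; now {s0, s1}.
Read 'c': s0→{s1}, s1→{s2}; now {s1, s2}.
Read 'c': s1→{s2}, s2→∅; now {s2}.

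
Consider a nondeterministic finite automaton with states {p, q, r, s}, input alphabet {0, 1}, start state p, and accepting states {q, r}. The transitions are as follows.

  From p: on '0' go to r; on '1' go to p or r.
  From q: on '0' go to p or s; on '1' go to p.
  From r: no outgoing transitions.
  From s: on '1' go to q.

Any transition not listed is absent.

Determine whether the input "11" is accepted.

Yes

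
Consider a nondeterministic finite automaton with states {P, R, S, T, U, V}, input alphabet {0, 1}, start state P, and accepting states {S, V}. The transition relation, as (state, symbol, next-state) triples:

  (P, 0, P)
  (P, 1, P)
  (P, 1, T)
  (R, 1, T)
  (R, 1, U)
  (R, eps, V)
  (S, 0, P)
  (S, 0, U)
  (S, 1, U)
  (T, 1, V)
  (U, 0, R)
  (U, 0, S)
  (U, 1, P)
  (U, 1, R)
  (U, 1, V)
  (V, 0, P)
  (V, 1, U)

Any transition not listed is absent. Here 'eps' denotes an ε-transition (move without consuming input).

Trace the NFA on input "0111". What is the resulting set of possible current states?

{P, T, U, V}

Start in {P}.
Read '0': {P} → {P}.
Read '1': {P} → {P, T}.
Read '1': {P, T} → {P, T, V}.
Read '1': {P, T, V} → {P, T, U, V}.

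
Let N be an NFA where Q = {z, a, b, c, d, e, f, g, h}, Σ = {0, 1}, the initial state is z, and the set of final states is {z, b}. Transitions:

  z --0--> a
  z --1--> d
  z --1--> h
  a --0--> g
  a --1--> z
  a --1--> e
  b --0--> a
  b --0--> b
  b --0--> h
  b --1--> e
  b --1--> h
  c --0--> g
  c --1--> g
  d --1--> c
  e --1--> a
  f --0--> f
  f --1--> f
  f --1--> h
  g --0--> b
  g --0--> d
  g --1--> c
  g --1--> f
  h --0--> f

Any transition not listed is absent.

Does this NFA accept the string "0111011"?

No

Start in {z}.
Read '0': {z} → {a}.
Read '1': {a} → {z, e}.
Read '1': {z, e} → {a, d, h}.
Read '1': {a, d, h} → {z, c, e}.
Read '0': {z, c, e} → {a, g}.
Read '1': {a, g} → {z, c, e, f}.
Read '1': {z, c, e, f} → {a, d, f, g, h}.
The final set {a, d, f, g, h} contains no accepting state.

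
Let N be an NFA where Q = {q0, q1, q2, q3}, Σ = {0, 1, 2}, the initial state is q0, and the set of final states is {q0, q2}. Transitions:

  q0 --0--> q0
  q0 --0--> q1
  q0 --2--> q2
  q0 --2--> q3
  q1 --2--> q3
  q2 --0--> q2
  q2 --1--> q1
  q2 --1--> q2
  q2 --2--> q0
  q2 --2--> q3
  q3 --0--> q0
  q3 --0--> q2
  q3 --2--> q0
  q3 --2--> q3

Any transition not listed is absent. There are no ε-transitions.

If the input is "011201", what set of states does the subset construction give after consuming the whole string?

Start in {q0}.
Read '0': q0→{q0, q1}; now {q0, q1}.
Read '1': q0→∅, q1→∅; now ∅.
The set is empty and remains empty for the remaining 4 symbols.

∅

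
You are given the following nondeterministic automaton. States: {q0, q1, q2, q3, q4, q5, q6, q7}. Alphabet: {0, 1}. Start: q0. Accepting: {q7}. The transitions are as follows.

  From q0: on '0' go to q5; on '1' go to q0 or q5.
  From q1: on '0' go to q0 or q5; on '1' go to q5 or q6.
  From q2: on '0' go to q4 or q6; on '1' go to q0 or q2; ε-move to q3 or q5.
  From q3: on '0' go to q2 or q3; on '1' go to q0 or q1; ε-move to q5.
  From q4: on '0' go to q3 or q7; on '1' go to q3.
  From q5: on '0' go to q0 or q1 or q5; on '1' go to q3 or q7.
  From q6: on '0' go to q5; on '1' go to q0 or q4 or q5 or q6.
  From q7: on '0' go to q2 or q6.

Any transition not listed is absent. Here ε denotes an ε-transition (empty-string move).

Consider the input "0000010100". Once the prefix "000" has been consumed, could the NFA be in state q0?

Yes

Start in {q0}.
Read '0': q0→{q5}; now {q5}.
Read '0': q5→{q0, q1, q5}; now {q0, q1, q5}.
Read '0': q0→{q5}, q1→{q0, q5}, q5→{q0, q1, q5}; now {q0, q1, q5}.
State q0 is in {q0, q1, q5}.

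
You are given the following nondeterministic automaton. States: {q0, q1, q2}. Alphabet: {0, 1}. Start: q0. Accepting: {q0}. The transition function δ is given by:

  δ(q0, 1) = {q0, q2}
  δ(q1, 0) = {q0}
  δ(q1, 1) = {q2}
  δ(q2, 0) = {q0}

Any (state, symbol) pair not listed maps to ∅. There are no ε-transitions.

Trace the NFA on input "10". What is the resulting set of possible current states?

{q0}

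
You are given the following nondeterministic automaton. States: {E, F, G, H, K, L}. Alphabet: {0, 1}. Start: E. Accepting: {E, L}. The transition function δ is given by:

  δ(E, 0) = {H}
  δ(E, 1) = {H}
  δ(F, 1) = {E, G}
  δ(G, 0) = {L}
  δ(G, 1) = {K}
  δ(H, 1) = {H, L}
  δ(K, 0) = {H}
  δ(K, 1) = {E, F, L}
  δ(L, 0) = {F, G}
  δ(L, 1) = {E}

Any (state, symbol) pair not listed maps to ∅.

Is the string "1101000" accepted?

Start in {E}.
Read '1': E→{H}; now {H}.
Read '1': H→{H, L}; now {H, L}.
Read '0': H→∅, L→{F, G}; now {F, G}.
Read '1': F→{E, G}, G→{K}; now {E, G, K}.
Read '0': E→{H}, G→{L}, K→{H}; now {H, L}.
Read '0': H→∅, L→{F, G}; now {F, G}.
Read '0': F→∅, G→{L}; now {L}.
The final set {L} contains the accepting state L.

Yes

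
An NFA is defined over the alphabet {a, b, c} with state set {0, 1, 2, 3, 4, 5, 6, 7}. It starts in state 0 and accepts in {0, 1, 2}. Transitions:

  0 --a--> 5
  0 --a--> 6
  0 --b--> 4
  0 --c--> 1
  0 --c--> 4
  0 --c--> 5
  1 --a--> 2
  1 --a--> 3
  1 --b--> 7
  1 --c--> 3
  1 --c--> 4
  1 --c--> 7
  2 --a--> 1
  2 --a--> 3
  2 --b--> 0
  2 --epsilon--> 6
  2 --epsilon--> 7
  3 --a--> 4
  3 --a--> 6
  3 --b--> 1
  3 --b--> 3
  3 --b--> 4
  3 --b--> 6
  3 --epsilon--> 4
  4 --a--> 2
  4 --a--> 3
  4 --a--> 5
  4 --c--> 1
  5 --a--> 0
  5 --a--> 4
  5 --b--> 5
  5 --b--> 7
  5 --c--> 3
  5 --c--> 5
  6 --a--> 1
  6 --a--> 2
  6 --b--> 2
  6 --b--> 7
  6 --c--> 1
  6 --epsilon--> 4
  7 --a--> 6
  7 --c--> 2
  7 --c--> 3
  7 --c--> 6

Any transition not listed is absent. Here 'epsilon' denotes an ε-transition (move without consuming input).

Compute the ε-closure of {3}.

{3, 4}

Begin with {3}.
ε-move 3 → 4; add 4.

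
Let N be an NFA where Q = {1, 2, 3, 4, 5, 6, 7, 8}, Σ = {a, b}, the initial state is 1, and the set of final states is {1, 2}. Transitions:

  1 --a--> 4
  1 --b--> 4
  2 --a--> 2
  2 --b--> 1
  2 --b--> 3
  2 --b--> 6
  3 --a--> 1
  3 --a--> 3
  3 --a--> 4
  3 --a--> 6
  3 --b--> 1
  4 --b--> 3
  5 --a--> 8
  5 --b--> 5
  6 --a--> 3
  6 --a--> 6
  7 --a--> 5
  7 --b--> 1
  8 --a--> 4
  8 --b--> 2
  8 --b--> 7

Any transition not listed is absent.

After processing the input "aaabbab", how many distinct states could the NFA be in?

Start in {1}.
Read 'a': {1} → {4}.
Read 'a': {4} → ∅.
The set is empty and remains empty for the remaining 5 symbols.
That set has 0 states.

0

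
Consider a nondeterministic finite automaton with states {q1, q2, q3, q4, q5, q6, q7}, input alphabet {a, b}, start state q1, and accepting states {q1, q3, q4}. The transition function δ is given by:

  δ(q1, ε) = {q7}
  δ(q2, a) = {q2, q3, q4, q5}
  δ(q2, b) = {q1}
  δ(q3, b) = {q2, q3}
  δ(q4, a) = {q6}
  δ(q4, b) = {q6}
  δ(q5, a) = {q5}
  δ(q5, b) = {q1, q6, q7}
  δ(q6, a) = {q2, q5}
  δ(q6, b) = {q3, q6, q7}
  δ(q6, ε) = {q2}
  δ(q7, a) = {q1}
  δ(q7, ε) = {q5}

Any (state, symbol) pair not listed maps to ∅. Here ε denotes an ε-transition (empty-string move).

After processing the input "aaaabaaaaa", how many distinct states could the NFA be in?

7

Start: ε-closure({q1}) = {q1, q5, q7}.
Read 'a': {q1, q5, q7} → {q1, q5, q7}.
Read 'a': {q1, q5, q7} → {q1, q5, q7}.
Read 'a': {q1, q5, q7} → {q1, q5, q7}.
Read 'a': {q1, q5, q7} → {q1, q5, q7}.
Read 'b': {q1, q5, q7} → {q1, q2, q5, q6, q7}.
Read 'a': {q1, q2, q5, q6, q7} → {q1, q2, q3, q4, q5, q7}.
Read 'a': {q1, q2, q3, q4, q5, q7} → {q1, q2, q3, q4, q5, q6, q7}.
Read 'a': {q1, q2, q3, q4, q5, q6, q7} → {q1, q2, q3, q4, q5, q6, q7}.
Read 'a': {q1, q2, q3, q4, q5, q6, q7} → {q1, q2, q3, q4, q5, q6, q7}.
Read 'a': {q1, q2, q3, q4, q5, q6, q7} → {q1, q2, q3, q4, q5, q6, q7}.
That set has 7 states.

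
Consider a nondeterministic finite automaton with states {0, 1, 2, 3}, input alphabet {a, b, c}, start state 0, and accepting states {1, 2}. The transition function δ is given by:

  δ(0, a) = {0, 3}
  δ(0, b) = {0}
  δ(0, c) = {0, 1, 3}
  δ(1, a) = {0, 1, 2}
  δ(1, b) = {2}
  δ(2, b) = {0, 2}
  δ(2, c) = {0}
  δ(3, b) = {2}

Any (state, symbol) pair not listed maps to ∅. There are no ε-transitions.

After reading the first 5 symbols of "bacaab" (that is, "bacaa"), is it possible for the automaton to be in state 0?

Start in {0}.
Read 'b': {0} → {0}.
Read 'a': {0} → {0, 3}.
Read 'c': {0, 3} → {0, 1, 3}.
Read 'a': {0, 1, 3} → {0, 1, 2, 3}.
Read 'a': {0, 1, 2, 3} → {0, 1, 2, 3}.
State 0 is in {0, 1, 2, 3}.

Yes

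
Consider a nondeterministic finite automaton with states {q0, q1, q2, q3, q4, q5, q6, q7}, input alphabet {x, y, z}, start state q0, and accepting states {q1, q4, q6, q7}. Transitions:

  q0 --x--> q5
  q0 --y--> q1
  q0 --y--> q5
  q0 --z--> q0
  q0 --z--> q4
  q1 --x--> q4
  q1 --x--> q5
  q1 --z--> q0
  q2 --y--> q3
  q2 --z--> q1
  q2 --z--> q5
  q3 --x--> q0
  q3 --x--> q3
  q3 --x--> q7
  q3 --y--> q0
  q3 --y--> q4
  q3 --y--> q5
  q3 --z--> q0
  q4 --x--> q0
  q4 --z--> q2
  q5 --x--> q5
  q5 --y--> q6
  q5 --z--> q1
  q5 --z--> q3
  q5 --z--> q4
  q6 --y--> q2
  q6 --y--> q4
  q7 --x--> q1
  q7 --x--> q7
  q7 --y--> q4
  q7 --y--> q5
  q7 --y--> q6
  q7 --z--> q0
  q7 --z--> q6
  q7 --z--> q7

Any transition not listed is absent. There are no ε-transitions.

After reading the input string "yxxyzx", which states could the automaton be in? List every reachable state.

{q0, q3, q4, q5, q7}

Start in {q0}.
Read 'y': {q0} → {q1, q5}.
Read 'x': {q1, q5} → {q4, q5}.
Read 'x': {q4, q5} → {q0, q5}.
Read 'y': {q0, q5} → {q1, q5, q6}.
Read 'z': {q1, q5, q6} → {q0, q1, q3, q4}.
Read 'x': {q0, q1, q3, q4} → {q0, q3, q4, q5, q7}.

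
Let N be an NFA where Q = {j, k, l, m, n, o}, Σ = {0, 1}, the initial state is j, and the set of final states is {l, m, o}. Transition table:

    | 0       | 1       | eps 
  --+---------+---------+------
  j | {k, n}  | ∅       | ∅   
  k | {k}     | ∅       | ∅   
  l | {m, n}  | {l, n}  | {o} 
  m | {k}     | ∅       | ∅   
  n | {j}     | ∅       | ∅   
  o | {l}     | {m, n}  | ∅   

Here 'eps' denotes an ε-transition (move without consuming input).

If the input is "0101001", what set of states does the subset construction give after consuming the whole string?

Start in {j}.
Read '0': j→{k, n}; now {k, n}.
Read '1': k→∅, n→∅; now ∅.
The set is empty and remains empty for the remaining 5 symbols.

∅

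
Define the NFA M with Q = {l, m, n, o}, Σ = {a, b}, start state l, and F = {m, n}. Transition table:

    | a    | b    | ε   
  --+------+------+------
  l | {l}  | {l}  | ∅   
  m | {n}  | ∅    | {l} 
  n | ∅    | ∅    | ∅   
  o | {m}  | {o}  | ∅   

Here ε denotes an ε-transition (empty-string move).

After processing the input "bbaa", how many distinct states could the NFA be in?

Start in {l}.
Read 'b': l→{l}; now {l}.
Read 'b': l→{l}; now {l}.
Read 'a': l→{l}; now {l}.
Read 'a': l→{l}; now {l}.
That set has 1 state.

1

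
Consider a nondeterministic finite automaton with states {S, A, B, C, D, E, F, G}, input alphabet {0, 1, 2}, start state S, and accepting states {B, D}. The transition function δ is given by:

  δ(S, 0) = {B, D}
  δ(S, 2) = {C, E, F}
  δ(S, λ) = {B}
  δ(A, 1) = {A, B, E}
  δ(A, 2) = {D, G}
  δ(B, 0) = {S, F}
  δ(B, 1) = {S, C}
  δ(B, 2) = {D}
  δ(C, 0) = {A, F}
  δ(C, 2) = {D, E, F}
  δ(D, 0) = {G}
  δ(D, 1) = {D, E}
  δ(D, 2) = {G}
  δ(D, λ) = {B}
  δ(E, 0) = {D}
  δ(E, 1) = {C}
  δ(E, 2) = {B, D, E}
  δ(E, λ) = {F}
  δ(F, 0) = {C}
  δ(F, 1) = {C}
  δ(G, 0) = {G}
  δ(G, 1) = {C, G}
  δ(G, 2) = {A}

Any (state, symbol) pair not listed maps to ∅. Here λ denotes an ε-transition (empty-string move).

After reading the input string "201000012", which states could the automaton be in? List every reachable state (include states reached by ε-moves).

Start: ε-closure({S}) = {S, B}.
Read '2': S→{C, E, F}, B→{D}; union {C, D, E, F}; ε-closure = {B, C, D, E, F}.
Read '0': B→{S, F}, C→{A, F}, D→{G}, E→{D}, F→{C}; union {S, A, C, D, F, G}; ε-closure = {S, A, B, C, D, F, G}.
Read '1': S→∅, A→{A, B, E}, B→{S, C}, C→∅, D→{D, E}, F→{C}, G→{C, G}; union {S, A, B, C, D, E, G}; ε-closure = {S, A, B, C, D, E, F, G}.
Read '0': S→{B, D}, A→∅, B→{S, F}, C→{A, F}, D→{G}, E→{D}, F→{C}, G→{G}; now {S, A, B, C, D, F, G}.
Read '0': S→{B, D}, A→∅, B→{S, F}, C→{A, F}, D→{G}, F→{C}, G→{G}; now {S, A, B, C, D, F, G}.
Read '0': S→{B, D}, A→∅, B→{S, F}, C→{A, F}, D→{G}, F→{C}, G→{G}; now {S, A, B, C, D, F, G}.
Read '0': S→{B, D}, A→∅, B→{S, F}, C→{A, F}, D→{G}, F→{C}, G→{G}; now {S, A, B, C, D, F, G}.
Read '1': S→∅, A→{A, B, E}, B→{S, C}, C→∅, D→{D, E}, F→{C}, G→{C, G}; union {S, A, B, C, D, E, G}; ε-closure = {S, A, B, C, D, E, F, G}.
Read '2': S→{C, E, F}, A→{D, G}, B→{D}, C→{D, E, F}, D→{G}, E→{B, D, E}, F→∅, G→{A}; now {A, B, C, D, E, F, G}.

{A, B, C, D, E, F, G}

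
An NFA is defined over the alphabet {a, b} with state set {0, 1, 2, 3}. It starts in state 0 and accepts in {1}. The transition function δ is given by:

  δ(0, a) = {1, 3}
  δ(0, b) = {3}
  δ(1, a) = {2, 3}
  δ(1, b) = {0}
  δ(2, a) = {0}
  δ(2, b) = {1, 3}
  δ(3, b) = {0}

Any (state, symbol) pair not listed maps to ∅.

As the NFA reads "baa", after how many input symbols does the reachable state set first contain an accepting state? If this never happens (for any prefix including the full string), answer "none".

none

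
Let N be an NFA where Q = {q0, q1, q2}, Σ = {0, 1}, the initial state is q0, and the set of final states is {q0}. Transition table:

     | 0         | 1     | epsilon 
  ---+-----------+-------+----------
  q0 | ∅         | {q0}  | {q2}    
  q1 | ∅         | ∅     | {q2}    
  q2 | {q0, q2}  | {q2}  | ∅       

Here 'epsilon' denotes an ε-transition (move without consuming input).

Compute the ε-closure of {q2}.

Begin with {q2}.
No ε-moves leave this set, so the closure equals the set itself.

{q2}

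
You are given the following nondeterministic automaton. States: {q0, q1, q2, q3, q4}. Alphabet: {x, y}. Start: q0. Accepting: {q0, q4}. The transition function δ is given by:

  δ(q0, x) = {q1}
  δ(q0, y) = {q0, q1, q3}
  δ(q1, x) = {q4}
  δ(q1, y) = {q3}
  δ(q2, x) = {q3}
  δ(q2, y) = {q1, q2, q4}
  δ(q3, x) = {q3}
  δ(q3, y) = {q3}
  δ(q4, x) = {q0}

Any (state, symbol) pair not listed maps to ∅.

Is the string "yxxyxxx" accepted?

Yes

Start in {q0}.
Read 'y': q0→{q0, q1, q3}; now {q0, q1, q3}.
Read 'x': q0→{q1}, q1→{q4}, q3→{q3}; now {q1, q3, q4}.
Read 'x': q1→{q4}, q3→{q3}, q4→{q0}; now {q0, q3, q4}.
Read 'y': q0→{q0, q1, q3}, q3→{q3}, q4→∅; now {q0, q1, q3}.
Read 'x': q0→{q1}, q1→{q4}, q3→{q3}; now {q1, q3, q4}.
Read 'x': q1→{q4}, q3→{q3}, q4→{q0}; now {q0, q3, q4}.
Read 'x': q0→{q1}, q3→{q3}, q4→{q0}; now {q0, q1, q3}.
The final set {q0, q1, q3} contains the accepting state q0.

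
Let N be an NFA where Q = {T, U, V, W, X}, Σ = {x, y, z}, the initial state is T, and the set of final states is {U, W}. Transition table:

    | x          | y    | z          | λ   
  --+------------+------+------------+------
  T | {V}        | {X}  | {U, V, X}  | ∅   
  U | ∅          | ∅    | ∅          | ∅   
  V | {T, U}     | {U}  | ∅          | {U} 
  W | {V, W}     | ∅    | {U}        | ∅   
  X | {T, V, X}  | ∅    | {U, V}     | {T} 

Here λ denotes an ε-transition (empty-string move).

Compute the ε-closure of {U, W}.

Begin with {U, W}.
No ε-moves leave this set, so the closure equals the set itself.

{U, W}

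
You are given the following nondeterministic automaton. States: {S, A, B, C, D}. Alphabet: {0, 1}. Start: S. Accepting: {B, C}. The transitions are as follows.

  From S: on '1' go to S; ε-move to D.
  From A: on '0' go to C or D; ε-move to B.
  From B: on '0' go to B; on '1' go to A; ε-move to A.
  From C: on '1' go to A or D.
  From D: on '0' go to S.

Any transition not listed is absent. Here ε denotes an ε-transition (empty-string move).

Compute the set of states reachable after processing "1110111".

Start: ε-closure({S}) = {S, D}.
Read '1': S→{S}, D→∅; union {S}; ε-closure = {S, D}.
Read '1': S→{S}, D→∅; union {S}; ε-closure = {S, D}.
Read '1': S→{S}, D→∅; union {S}; ε-closure = {S, D}.
Read '0': S→∅, D→{S}; union {S}; ε-closure = {S, D}.
Read '1': S→{S}, D→∅; union {S}; ε-closure = {S, D}.
Read '1': S→{S}, D→∅; union {S}; ε-closure = {S, D}.
Read '1': S→{S}, D→∅; union {S}; ε-closure = {S, D}.

{S, D}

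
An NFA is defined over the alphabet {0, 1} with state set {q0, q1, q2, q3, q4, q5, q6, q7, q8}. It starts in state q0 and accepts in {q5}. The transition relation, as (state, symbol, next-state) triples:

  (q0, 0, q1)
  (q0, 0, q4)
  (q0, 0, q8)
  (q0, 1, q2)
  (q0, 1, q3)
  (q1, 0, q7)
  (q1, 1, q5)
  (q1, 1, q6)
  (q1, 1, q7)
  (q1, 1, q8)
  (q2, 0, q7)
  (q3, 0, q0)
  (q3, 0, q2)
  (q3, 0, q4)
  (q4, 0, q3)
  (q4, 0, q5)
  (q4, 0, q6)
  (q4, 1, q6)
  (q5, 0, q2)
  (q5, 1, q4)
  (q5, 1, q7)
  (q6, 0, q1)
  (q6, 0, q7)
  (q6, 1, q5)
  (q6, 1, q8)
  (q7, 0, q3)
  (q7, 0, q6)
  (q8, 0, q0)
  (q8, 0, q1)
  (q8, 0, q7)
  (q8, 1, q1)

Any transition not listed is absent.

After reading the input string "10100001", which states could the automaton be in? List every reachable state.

{q1, q2, q3, q4, q5, q6, q7, q8}

Start in {q0}.
Read '1': {q0} → {q2, q3}.
Read '0': {q2, q3} → {q0, q2, q4, q7}.
Read '1': {q0, q2, q4, q7} → {q2, q3, q6}.
Read '0': {q2, q3, q6} → {q0, q1, q2, q4, q7}.
Read '0': {q0, q1, q2, q4, q7} → {q1, q3, q4, q5, q6, q7, q8}.
Read '0': {q1, q3, q4, q5, q6, q7, q8} → {q0, q1, q2, q3, q4, q5, q6, q7}.
Read '0': {q0, q1, q2, q3, q4, q5, q6, q7} → {q0, q1, q2, q3, q4, q5, q6, q7, q8}.
Read '1': {q0, q1, q2, q3, q4, q5, q6, q7, q8} → {q1, q2, q3, q4, q5, q6, q7, q8}.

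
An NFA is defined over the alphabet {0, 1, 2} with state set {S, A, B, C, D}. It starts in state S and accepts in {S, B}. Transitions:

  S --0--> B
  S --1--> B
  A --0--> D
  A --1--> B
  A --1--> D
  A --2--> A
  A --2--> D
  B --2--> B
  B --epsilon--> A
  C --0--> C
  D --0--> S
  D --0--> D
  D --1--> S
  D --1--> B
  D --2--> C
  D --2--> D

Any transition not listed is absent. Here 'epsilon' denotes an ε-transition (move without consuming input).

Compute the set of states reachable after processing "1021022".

{A, B, C, D}

Start in {S}.
Read '1': S→{B}; union {B}; ε-closure = {A, B}.
Read '0': A→{D}, B→∅; now {D}.
Read '2': D→{C, D}; now {C, D}.
Read '1': C→∅, D→{S, B}; union {S, B}; ε-closure = {S, A, B}.
Read '0': S→{B}, A→{D}, B→∅; union {B, D}; ε-closure = {A, B, D}.
Read '2': A→{A, D}, B→{B}, D→{C, D}; now {A, B, C, D}.
Read '2': A→{A, D}, B→{B}, C→∅, D→{C, D}; now {A, B, C, D}.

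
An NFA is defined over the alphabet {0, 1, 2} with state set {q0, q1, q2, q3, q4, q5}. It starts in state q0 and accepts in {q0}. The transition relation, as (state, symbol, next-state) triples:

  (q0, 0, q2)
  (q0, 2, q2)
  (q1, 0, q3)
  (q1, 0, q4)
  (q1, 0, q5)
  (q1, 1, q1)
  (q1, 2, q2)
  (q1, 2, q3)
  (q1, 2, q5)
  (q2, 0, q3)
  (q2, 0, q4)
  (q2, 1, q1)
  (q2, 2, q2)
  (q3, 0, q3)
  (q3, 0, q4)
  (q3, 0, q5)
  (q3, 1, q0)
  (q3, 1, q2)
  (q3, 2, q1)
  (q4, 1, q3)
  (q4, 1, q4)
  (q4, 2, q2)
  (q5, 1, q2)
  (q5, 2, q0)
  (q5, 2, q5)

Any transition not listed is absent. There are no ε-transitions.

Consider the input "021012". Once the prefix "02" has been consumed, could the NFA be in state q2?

Start in {q0}.
Read '0': q0→{q2}; now {q2}.
Read '2': q2→{q2}; now {q2}.
State q2 is in {q2}.

Yes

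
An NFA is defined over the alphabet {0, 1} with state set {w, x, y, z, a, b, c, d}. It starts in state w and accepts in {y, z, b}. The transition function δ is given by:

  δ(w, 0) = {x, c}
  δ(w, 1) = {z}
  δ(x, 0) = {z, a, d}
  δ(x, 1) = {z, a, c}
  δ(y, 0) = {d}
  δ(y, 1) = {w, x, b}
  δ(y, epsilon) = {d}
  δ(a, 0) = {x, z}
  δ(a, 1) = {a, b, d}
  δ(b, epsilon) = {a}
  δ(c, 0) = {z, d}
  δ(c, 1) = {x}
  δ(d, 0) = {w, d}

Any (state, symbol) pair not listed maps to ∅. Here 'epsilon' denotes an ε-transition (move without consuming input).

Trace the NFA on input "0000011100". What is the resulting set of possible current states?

Start in {w}.
Read '0': w→{x, c}; now {x, c}.
Read '0': x→{z, a, d}, c→{z, d}; now {z, a, d}.
Read '0': z→∅, a→{x, z}, d→{w, d}; now {w, x, z, d}.
Read '0': w→{x, c}, x→{z, a, d}, z→∅, d→{w, d}; now {w, x, z, a, c, d}.
Read '0': w→{x, c}, x→{z, a, d}, z→∅, a→{x, z}, c→{z, d}, d→{w, d}; now {w, x, z, a, c, d}.
Read '1': w→{z}, x→{z, a, c}, z→∅, a→{a, b, d}, c→{x}, d→∅; now {x, z, a, b, c, d}.
Read '1': x→{z, a, c}, z→∅, a→{a, b, d}, b→∅, c→{x}, d→∅; now {x, z, a, b, c, d}.
Read '1': x→{z, a, c}, z→∅, a→{a, b, d}, b→∅, c→{x}, d→∅; now {x, z, a, b, c, d}.
Read '0': x→{z, a, d}, z→∅, a→{x, z}, b→∅, c→{z, d}, d→{w, d}; now {w, x, z, a, d}.
Read '0': w→{x, c}, x→{z, a, d}, z→∅, a→{x, z}, d→{w, d}; now {w, x, z, a, c, d}.

{w, x, z, a, c, d}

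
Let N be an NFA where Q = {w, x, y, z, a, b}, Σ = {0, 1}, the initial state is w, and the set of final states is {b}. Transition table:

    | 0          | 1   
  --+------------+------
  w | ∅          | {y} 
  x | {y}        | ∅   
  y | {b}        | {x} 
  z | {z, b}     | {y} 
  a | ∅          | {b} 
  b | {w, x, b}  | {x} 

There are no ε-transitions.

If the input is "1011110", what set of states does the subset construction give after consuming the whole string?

Start in {w}.
Read '1': w→{y}; now {y}.
Read '0': y→{b}; now {b}.
Read '1': b→{x}; now {x}.
Read '1': x→∅; now ∅.
The set is empty and remains empty for the remaining 3 symbols.

∅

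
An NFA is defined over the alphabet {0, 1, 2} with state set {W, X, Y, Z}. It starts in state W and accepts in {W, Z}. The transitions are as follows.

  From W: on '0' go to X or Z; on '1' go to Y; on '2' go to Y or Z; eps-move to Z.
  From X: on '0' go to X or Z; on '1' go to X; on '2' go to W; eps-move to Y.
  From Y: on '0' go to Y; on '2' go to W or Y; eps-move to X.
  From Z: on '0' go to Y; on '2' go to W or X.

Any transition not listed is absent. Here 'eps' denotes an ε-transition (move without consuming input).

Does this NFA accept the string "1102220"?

Start: ε-closure({W}) = {W, Z}.
Read '1': {W, Z} → {X, Y}.
Read '1': {X, Y} → {X, Y}.
Read '0': {X, Y} → {X, Y, Z}.
Read '2': {X, Y, Z} → {W, X, Y, Z}.
Read '2': {W, X, Y, Z} → {W, X, Y, Z}.
Read '2': {W, X, Y, Z} → {W, X, Y, Z}.
Read '0': {W, X, Y, Z} → {X, Y, Z}.
The final set {X, Y, Z} contains the accepting state Z.

Yes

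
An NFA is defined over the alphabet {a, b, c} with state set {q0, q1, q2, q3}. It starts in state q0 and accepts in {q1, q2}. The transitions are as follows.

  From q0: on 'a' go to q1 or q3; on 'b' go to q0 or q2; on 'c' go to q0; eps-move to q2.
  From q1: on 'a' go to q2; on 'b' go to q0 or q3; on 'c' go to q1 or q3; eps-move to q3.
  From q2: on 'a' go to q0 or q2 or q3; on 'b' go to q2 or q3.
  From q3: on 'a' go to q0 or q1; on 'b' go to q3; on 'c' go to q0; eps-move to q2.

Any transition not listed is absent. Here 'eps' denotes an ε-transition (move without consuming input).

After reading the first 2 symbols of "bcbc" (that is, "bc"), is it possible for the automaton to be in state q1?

Start: ε-closure({q0}) = {q0, q2}.
Read 'b': {q0, q2} → {q0, q2, q3}.
Read 'c': {q0, q2, q3} → {q0, q2}.
State q1 is not in {q0, q2}.

No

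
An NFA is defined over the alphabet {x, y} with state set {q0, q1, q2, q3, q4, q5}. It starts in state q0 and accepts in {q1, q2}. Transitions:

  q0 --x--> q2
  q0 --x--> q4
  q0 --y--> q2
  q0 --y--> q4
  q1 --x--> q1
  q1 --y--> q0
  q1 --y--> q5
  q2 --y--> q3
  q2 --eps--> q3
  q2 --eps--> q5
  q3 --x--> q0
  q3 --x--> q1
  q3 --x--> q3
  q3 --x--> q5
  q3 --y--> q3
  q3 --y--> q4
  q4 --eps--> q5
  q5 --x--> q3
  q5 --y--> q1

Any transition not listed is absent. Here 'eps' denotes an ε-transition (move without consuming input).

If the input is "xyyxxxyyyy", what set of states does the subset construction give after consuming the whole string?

Start in {q0}.
Read 'x': q0→{q2, q4}; union {q2, q4}; ε-closure = {q2, q3, q4, q5}.
Read 'y': q2→{q3}, q3→{q3, q4}, q4→∅, q5→{q1}; union {q1, q3, q4}; ε-closure = {q1, q3, q4, q5}.
Read 'y': q1→{q0, q5}, q3→{q3, q4}, q4→∅, q5→{q1}; now {q0, q1, q3, q4, q5}.
Read 'x': q0→{q2, q4}, q1→{q1}, q3→{q0, q1, q3, q5}, q4→∅, q5→{q3}; now {q0, q1, q2, q3, q4, q5}.
Read 'x': q0→{q2, q4}, q1→{q1}, q2→∅, q3→{q0, q1, q3, q5}, q4→∅, q5→{q3}; now {q0, q1, q2, q3, q4, q5}.
Read 'x': q0→{q2, q4}, q1→{q1}, q2→∅, q3→{q0, q1, q3, q5}, q4→∅, q5→{q3}; now {q0, q1, q2, q3, q4, q5}.
Read 'y': q0→{q2, q4}, q1→{q0, q5}, q2→{q3}, q3→{q3, q4}, q4→∅, q5→{q1}; now {q0, q1, q2, q3, q4, q5}.
Read 'y': q0→{q2, q4}, q1→{q0, q5}, q2→{q3}, q3→{q3, q4}, q4→∅, q5→{q1}; now {q0, q1, q2, q3, q4, q5}.
Read 'y': q0→{q2, q4}, q1→{q0, q5}, q2→{q3}, q3→{q3, q4}, q4→∅, q5→{q1}; now {q0, q1, q2, q3, q4, q5}.
Read 'y': q0→{q2, q4}, q1→{q0, q5}, q2→{q3}, q3→{q3, q4}, q4→∅, q5→{q1}; now {q0, q1, q2, q3, q4, q5}.

{q0, q1, q2, q3, q4, q5}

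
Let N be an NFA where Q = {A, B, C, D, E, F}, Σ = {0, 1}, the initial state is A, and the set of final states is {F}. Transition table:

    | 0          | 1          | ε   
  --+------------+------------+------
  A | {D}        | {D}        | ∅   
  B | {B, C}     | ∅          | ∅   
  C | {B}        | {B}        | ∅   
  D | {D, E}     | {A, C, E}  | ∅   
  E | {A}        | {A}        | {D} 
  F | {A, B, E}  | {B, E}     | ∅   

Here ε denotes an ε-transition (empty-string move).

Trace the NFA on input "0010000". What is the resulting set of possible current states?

{A, B, C, D, E}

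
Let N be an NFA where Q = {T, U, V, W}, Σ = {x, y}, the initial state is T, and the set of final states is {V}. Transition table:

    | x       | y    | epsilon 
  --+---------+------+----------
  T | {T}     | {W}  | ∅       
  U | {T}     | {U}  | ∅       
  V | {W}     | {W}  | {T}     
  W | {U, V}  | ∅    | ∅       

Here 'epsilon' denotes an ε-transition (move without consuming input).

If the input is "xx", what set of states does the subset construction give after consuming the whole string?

{T}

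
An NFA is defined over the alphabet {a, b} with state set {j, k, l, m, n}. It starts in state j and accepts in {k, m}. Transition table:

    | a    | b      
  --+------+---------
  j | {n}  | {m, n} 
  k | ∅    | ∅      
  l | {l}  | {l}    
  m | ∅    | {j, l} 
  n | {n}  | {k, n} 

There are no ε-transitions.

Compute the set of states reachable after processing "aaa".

Start in {j}.
Read 'a': j→{n}; now {n}.
Read 'a': n→{n}; now {n}.
Read 'a': n→{n}; now {n}.

{n}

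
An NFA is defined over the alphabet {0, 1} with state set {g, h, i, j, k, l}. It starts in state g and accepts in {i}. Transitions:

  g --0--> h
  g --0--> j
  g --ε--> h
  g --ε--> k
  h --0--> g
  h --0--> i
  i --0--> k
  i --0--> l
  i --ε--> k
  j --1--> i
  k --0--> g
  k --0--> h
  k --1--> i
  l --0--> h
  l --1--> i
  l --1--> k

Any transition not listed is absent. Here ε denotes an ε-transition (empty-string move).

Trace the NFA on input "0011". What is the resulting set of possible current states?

Start: ε-closure({g}) = {g, h, k}.
Read '0': {g, h, k} → {g, h, i, j, k}.
Read '0': {g, h, i, j, k} → {g, h, i, j, k, l}.
Read '1': {g, h, i, j, k, l} → {i, k}.
Read '1': {i, k} → {i, k}.

{i, k}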